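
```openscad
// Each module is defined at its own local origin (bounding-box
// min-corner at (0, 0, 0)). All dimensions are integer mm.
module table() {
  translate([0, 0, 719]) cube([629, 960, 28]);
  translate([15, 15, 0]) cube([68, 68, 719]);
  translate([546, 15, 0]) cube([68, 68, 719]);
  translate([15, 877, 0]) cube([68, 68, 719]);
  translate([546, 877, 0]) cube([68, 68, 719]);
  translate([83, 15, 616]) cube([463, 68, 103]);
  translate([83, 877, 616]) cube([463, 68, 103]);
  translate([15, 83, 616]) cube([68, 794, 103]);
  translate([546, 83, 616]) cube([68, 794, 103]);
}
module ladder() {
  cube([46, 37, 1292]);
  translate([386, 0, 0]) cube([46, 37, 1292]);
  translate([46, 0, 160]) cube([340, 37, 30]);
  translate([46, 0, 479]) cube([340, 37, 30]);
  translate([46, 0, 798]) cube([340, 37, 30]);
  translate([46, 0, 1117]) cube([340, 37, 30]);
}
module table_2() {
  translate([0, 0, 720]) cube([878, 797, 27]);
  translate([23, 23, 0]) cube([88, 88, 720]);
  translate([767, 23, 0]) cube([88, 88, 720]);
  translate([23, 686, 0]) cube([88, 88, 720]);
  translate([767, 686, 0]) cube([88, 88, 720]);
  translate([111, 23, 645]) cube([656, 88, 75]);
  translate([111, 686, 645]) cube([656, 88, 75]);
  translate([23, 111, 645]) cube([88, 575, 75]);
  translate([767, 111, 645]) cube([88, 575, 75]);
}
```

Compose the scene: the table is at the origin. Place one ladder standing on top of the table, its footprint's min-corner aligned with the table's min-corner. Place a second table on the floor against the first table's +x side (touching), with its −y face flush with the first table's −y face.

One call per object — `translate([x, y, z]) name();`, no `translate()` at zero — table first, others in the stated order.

table();
translate([0, 0, 747]) ladder();
translate([629, 0, 0]) table_2();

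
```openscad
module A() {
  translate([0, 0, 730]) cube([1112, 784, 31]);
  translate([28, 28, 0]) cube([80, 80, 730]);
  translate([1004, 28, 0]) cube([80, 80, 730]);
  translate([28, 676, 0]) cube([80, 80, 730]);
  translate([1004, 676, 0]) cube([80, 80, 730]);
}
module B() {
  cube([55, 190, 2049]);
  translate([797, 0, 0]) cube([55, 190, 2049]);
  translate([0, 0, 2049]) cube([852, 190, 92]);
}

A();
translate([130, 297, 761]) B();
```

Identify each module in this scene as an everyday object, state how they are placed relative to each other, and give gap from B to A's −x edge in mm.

The door frame's min-x is at 130; the table's min-x is 0; gap = 130 mm.

A is a table. B is a door frame. The door frame is on top of the table, centred. The gap from the door frame to the table's −x edge is 130 mm.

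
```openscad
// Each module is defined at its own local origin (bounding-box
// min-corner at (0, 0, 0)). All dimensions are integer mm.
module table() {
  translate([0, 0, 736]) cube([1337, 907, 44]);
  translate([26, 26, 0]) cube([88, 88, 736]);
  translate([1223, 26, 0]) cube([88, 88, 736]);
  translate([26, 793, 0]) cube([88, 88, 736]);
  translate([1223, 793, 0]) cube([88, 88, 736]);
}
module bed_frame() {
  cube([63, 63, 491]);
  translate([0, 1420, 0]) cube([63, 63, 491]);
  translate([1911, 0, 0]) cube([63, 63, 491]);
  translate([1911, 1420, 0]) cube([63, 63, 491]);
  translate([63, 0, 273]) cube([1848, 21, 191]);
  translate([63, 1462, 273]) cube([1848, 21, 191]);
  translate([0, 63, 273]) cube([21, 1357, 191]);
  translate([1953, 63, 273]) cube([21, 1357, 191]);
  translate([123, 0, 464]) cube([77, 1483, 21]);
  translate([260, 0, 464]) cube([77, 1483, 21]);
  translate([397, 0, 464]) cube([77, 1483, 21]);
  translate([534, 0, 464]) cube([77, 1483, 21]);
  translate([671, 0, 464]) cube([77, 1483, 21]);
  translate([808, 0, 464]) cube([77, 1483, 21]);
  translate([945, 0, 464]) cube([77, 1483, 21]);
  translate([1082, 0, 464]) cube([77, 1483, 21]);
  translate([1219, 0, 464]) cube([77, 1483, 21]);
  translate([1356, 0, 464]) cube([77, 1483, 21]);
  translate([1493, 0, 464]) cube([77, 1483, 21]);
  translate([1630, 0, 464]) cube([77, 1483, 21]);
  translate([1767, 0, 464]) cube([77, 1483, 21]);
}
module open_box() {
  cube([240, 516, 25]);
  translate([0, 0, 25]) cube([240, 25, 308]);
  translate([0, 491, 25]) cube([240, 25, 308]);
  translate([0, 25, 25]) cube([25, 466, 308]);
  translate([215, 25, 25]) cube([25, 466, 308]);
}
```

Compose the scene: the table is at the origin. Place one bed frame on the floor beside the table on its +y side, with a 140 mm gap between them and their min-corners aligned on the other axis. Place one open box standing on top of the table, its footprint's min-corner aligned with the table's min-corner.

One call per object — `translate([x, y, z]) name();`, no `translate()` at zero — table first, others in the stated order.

table();
translate([0, 1047, 0]) bed_frame();
translate([0, 0, 780]) open_box();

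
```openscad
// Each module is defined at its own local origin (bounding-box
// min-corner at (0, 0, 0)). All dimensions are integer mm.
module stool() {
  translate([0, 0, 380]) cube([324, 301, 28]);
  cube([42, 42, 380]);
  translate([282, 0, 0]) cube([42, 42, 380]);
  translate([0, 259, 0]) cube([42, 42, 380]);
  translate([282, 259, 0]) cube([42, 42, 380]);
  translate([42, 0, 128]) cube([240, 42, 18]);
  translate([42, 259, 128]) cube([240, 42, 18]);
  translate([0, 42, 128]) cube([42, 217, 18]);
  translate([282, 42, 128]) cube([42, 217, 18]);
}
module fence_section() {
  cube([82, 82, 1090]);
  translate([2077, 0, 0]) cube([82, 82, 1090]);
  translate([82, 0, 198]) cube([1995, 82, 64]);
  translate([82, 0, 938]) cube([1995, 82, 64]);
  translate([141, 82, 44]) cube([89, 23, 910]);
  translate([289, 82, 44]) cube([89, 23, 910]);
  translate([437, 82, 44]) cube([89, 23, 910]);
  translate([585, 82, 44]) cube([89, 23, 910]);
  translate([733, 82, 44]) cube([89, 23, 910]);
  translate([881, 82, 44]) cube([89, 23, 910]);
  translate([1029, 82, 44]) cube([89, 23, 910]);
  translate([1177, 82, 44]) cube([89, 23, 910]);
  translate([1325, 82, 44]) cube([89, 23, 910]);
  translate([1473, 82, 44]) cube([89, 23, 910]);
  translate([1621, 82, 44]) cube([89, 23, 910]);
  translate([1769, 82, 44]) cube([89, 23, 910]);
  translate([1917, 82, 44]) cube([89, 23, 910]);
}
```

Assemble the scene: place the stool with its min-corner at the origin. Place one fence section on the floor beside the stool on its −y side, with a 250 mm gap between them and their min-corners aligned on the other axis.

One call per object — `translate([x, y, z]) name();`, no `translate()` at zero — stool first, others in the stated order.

stool();
translate([0, -355, 0]) fence_section();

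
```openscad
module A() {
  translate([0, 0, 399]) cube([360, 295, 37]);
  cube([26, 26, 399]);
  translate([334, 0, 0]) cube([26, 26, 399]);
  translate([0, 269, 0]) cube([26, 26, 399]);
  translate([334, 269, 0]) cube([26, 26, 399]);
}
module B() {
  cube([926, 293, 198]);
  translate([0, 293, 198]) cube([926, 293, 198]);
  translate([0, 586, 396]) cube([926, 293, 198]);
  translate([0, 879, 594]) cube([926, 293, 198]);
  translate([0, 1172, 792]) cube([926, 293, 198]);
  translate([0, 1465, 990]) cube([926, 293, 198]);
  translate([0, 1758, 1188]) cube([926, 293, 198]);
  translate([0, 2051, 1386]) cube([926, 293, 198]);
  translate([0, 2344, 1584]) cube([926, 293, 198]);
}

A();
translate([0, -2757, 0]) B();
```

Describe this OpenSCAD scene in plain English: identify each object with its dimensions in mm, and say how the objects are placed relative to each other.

A is a four-legged stool. The seat is 360×295 mm, 37 mm thick, top at z = 436 mm. It stands on four square legs, each 26×26 mm in cross-section, from z = 0 to the seat underside, each flush with a corner of the seat.

B is a run of 9 identical solid stair steps. Each tread is 926×293 mm and each step block is 198 mm high. Step 1 rests on the floor; step k is offset from step 1 by (k−1)×293 mm in y and (k−1)×198 mm in z.

The staircase is on the floor beside the stool on its −y side.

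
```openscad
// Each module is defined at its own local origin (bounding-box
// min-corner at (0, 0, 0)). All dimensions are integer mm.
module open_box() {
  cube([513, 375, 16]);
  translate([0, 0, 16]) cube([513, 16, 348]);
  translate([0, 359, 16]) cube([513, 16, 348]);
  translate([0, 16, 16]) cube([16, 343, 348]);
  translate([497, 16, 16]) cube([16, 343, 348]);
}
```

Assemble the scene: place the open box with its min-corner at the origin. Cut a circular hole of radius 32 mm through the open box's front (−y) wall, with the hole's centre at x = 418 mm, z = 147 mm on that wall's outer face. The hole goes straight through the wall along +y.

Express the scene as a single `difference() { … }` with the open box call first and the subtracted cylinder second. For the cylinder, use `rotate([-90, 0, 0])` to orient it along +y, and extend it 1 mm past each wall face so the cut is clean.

difference() {
  open_box();
  translate([418, -1, 147]) rotate([-90, 0, 0]) cylinder(h = 18, r = 32);
}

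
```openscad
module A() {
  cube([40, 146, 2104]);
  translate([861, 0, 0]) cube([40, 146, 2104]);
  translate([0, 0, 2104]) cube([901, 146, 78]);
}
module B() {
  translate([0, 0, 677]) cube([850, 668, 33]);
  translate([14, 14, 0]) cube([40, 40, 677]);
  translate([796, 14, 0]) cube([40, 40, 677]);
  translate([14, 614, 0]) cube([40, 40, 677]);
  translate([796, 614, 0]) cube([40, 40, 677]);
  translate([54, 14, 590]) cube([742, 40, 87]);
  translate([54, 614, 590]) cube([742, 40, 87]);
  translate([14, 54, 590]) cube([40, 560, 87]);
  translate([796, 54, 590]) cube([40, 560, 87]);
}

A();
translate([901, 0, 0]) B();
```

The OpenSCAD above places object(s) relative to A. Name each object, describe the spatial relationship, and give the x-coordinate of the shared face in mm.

A is a door frame. B is a table. The table is against the door frame's +x side, with their −y faces flush. The x-coordinate of the shared face is 901 mm.

The door frame's +x face and the table's −x face are both at x = 901 mm.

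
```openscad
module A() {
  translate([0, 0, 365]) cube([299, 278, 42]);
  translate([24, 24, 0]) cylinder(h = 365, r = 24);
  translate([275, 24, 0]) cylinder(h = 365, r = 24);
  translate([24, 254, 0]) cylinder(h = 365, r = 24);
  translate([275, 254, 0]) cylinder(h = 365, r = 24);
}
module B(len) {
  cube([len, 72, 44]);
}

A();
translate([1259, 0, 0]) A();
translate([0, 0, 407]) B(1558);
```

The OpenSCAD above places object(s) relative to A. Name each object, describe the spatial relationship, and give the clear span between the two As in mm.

Second stool starts at x = 1259; first ends at x = 299; clear span = 1259 − 299 = 960 mm.

A is a stool. B is a beam. A beam spans the tops of two stools. The clear span between the two stools is 960 mm.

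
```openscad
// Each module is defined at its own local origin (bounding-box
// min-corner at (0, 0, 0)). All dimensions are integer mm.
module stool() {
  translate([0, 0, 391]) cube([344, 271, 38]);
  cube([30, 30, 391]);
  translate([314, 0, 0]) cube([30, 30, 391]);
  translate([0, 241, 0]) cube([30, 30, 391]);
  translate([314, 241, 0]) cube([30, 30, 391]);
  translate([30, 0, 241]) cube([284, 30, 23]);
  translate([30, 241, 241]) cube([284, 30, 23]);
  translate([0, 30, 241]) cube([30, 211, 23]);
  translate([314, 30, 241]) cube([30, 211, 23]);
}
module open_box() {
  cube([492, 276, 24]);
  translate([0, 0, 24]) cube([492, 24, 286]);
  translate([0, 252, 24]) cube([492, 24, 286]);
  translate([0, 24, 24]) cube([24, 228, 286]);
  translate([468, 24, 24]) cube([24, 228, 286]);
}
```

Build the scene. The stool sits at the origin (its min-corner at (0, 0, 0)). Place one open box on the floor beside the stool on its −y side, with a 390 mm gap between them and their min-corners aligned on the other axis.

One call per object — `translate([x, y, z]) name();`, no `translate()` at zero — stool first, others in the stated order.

stool();
translate([0, -666, 0]) open_box();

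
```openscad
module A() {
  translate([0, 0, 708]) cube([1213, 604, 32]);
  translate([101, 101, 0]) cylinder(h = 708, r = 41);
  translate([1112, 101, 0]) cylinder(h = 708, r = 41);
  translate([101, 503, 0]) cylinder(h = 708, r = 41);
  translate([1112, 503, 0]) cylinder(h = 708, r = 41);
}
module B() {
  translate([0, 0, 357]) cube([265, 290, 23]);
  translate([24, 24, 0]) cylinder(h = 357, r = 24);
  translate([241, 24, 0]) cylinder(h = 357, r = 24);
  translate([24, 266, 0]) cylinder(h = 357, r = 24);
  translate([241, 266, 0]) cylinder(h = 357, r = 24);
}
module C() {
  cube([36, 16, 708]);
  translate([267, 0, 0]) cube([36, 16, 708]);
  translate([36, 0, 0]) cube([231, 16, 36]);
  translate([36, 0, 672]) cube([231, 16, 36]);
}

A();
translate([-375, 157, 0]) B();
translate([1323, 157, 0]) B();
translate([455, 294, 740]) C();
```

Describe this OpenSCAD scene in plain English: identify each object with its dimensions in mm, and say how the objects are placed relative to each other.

A is a table with a 1213×604 mm rectangular top, 32 mm thick, top surface at z = 740 mm, supported by four round legs of 82 mm diameter, each leg's bounding box inset 60 mm from the nearest pair of top edges, running from the floor.

B is a simple wooden stool: a rectangular seat 265 mm (x) by 290 mm (y), 23 mm thick, top face at z = 380 mm, on four round legs, each 48 mm in diameter. The legs rest on z = 0, each leg's axis is inset half a diameter from the nearest pair of seat edges (so the leg's bounding box is flush with the corner).

C is a picture frame with a 231×636 mm rectangular opening (x by z) and a uniform 36 mm border on every side. Frame depth is 16 mm along y. It is built from two vertical stiles running the full outside height and two horizontal rails spanning the gap between the stiles.

Two stools sit around the table at the −x, +x sides. The picture frame is on top of the table, centred.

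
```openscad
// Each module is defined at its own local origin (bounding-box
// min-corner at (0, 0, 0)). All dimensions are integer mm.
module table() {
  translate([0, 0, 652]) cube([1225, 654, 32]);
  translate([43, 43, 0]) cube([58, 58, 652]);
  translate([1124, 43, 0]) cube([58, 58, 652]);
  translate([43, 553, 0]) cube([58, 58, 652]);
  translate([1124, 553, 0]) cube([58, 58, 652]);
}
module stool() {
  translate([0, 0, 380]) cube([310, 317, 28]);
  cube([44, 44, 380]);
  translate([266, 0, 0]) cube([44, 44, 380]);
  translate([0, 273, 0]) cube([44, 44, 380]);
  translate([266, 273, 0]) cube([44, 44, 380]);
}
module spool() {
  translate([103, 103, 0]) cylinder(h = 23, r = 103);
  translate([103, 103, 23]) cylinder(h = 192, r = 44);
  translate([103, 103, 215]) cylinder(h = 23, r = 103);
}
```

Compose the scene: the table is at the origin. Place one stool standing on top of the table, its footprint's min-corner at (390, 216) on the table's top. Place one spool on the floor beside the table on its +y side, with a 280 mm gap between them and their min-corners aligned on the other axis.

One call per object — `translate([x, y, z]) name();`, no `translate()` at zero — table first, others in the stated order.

table();
translate([390, 216, 684]) stool();
translate([0, 934, 0]) spool();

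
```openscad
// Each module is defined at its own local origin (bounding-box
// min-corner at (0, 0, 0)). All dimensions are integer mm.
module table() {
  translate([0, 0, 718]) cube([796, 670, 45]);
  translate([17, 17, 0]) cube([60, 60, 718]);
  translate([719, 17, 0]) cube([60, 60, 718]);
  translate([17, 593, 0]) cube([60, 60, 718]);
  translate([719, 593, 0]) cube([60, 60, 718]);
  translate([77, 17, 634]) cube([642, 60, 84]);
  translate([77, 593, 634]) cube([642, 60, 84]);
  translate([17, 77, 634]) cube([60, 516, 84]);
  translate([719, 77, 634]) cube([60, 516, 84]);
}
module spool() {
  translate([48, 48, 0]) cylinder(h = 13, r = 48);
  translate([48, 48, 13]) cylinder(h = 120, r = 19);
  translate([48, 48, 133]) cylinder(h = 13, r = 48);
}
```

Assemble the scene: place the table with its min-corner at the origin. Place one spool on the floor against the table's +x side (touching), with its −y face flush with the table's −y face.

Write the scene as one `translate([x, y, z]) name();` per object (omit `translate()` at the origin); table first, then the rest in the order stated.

table();
translate([796, 0, 0]) spool();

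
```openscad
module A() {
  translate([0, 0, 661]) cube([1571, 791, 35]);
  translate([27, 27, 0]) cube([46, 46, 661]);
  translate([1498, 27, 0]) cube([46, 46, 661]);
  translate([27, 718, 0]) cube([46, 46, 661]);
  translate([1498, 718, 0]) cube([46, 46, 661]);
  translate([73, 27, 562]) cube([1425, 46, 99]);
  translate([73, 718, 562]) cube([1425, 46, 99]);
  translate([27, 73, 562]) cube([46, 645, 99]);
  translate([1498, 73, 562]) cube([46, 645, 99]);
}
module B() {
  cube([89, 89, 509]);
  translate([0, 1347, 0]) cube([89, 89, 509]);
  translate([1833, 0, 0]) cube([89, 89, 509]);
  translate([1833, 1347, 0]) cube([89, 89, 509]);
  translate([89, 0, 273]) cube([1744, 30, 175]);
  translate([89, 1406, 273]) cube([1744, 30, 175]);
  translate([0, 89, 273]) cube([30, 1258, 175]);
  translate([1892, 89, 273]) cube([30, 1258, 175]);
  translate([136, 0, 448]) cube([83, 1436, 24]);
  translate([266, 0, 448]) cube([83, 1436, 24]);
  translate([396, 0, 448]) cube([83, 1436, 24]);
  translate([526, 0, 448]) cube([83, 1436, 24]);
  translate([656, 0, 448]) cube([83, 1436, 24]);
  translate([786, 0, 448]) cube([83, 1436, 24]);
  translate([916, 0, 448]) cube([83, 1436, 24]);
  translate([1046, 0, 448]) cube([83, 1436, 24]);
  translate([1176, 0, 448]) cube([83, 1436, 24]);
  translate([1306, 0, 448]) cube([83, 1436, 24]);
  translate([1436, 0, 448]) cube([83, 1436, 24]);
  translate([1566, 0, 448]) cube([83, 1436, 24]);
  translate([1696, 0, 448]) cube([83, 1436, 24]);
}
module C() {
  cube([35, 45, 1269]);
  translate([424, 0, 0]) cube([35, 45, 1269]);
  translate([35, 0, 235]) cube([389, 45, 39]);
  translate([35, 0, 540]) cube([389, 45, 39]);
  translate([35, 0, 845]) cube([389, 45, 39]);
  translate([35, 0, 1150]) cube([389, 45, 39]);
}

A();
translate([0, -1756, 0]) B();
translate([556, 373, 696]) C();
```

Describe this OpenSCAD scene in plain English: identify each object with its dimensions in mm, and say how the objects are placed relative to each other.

A is a table: top 1571 mm (x) × 791 mm (y), 35 mm thick, upper face at z = 696 mm, on four 46×46 mm square legs, each inset 27 mm from the nearest pair of top edges, running from z = 0 to the bottom of the top. Four apron rails, 46 mm thick and 99 mm tall, run between adjacent legs with their top edges flush with the underside of the top and their outer faces flush with the legs' outer faces.

B is a bed frame 1922 mm long (x) by 1436 mm wide (y). Four 89×89 mm corner posts, 509 mm tall, at the corners of the footprint. Four rails of 30 mm thickness and 175 mm height run between adjacent posts with their undersides at z = 273 mm, their outer faces flush with the outside of the frame (the two x-running rails run between the posts' inner faces; the two y-running rails run between the posts' inner faces). 13 slats, each 83 mm wide (x) and 24 mm thick, lie across the top of the two x-running rails, running the full 1436 mm width of the frame in y; the slats are evenly spaced along x between the inner faces of the end posts with equal gaps (rounded down to the nearest mm) at the −x end and between each pair — any rounding remainder accumulates at the +x end.

C is a wooden ladder with two side rails of 35×45 mm section and 1269 mm height, set 459 mm apart overall. Between them run 4 rectangular rungs (45 mm deep, 39 mm thick), front faces flush with the rails' −y face. The bottom of the first rung is 235 mm above the floor and each subsequent rung is 305 mm higher than the one below.

The bed frame is on the floor beside the table on its −y side. The ladder is on top of the table, centred.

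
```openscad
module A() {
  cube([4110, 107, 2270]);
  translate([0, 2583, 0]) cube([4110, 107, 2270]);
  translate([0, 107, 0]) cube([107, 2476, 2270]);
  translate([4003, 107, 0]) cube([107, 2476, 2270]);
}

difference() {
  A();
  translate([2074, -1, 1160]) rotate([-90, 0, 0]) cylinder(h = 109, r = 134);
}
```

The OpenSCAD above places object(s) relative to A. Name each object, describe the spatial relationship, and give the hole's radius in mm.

The subtracted cylinder has r = 134 mm.

A is a house frame. The house frame has a circular hole through its front wall. The hole's radius is 134 mm.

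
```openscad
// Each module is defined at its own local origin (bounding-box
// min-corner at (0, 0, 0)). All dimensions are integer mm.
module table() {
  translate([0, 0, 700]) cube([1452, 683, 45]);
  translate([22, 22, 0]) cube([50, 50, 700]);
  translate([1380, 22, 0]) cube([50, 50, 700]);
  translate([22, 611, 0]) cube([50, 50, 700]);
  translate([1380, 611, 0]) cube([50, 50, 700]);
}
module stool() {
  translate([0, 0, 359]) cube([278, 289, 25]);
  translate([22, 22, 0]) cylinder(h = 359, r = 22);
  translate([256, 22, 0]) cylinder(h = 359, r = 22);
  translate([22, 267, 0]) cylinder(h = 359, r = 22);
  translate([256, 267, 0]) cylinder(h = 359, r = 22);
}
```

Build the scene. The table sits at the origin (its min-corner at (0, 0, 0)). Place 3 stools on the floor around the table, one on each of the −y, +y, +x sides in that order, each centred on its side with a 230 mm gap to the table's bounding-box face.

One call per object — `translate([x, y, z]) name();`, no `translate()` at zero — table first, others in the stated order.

table();
translate([587, -519, 0]) stool();
translate([587, 913, 0]) stool();
translate([1682, 197, 0]) stool();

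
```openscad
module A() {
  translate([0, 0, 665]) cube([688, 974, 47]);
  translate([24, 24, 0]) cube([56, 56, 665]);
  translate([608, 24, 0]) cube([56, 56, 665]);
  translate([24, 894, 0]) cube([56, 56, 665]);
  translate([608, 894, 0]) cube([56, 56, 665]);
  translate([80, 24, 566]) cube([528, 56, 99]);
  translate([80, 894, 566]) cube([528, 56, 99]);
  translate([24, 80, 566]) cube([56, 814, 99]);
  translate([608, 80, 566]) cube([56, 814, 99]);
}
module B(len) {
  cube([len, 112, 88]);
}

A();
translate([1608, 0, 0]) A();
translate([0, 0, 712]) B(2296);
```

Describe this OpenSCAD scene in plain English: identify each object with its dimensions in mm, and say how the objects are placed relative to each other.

A is a table with a 688×974 mm rectangular top, 47 mm thick, top surface at z = 712 mm, supported by four 56×56 mm square legs, each inset 24 mm from the nearest pair of top edges, running from the floor. Four apron rails, 56 mm thick and 99 mm tall, run between adjacent legs with their top edges flush with the underside of the top and their outer faces flush with the legs' outer faces.

B is a rectangular beam 2296 mm long (x), 112 mm deep (y), 88 mm thick (z).

The beam spans the tops of two tables placed 920 mm apart, resting at z = 712 mm.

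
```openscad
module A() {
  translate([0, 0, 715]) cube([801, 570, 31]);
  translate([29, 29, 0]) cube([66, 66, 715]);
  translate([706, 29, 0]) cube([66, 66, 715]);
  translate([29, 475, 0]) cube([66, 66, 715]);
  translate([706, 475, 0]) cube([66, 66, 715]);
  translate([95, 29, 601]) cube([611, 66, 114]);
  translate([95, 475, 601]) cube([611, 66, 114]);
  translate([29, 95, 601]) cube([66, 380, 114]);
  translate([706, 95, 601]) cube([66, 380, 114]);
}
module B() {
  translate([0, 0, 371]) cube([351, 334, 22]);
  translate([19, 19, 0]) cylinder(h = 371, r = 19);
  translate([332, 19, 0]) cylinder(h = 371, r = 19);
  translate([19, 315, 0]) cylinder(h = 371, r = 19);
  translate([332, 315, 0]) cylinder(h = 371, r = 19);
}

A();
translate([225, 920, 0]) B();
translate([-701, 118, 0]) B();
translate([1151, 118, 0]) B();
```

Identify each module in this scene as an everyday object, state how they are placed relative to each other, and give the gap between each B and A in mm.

Each stool's nearest face is 350 mm from the table's bounding box.

A is a table. B is a stool. Three stools sit around the table at the +y, −x, +x sides. The gap between each stool and the table is 350 mm.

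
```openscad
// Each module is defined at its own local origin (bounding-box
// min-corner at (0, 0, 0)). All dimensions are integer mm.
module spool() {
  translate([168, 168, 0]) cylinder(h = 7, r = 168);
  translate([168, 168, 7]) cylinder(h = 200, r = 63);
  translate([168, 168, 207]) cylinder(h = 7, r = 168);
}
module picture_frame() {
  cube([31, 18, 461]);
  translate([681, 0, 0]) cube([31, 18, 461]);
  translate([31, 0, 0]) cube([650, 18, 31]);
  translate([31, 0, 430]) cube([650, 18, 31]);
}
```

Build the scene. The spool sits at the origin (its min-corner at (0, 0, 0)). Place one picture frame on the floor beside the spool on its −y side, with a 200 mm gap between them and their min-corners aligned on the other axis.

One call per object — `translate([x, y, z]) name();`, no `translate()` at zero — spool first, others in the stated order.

spool();
translate([0, -218, 0]) picture_frame();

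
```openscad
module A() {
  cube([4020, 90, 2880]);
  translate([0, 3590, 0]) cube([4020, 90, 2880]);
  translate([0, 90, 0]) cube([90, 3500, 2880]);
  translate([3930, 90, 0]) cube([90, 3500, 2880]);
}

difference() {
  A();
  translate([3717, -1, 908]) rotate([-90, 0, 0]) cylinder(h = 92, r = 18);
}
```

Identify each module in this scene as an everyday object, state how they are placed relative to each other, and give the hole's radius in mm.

The subtracted cylinder has r = 18 mm.

A is a house frame. The house frame has a circular hole through its front wall. The hole's radius is 18 mm.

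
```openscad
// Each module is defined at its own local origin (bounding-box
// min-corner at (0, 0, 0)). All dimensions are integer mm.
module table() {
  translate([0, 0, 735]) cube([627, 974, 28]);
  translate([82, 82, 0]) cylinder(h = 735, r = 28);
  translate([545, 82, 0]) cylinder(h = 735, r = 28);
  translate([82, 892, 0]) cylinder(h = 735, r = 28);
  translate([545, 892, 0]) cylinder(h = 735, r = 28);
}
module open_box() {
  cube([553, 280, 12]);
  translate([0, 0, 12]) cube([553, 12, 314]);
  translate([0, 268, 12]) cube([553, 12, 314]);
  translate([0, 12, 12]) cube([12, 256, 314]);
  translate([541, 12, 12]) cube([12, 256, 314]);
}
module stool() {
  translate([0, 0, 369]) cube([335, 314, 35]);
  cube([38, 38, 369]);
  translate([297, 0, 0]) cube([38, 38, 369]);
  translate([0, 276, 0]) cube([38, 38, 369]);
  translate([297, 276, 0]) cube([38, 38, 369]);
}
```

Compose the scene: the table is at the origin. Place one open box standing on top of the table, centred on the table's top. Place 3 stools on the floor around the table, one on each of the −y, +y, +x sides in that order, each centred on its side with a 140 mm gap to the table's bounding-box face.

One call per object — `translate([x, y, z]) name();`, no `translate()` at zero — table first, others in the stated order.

table();
translate([37, 347, 763]) open_box();
translate([146, -454, 0]) stool();
translate([146, 1114, 0]) stool();
translate([767, 330, 0]) stool();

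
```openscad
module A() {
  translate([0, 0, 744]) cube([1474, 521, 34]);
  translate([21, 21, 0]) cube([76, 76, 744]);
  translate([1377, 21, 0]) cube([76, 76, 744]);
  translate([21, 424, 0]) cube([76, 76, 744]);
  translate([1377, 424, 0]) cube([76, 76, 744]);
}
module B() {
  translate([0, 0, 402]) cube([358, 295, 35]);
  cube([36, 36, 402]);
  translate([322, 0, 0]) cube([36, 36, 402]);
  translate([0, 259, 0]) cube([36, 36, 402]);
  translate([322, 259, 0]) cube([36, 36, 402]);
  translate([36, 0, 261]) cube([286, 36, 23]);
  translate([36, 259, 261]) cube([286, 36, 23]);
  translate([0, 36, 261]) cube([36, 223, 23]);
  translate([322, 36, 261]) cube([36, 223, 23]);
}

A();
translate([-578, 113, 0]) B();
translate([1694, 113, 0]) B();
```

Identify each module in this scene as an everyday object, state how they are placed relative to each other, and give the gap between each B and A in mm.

Each stool's nearest face is 220 mm from the table's bounding box.

A is a table. B is a stool. Two stools sit around the table at the −x, +x sides. The gap between each stool and the table is 220 mm.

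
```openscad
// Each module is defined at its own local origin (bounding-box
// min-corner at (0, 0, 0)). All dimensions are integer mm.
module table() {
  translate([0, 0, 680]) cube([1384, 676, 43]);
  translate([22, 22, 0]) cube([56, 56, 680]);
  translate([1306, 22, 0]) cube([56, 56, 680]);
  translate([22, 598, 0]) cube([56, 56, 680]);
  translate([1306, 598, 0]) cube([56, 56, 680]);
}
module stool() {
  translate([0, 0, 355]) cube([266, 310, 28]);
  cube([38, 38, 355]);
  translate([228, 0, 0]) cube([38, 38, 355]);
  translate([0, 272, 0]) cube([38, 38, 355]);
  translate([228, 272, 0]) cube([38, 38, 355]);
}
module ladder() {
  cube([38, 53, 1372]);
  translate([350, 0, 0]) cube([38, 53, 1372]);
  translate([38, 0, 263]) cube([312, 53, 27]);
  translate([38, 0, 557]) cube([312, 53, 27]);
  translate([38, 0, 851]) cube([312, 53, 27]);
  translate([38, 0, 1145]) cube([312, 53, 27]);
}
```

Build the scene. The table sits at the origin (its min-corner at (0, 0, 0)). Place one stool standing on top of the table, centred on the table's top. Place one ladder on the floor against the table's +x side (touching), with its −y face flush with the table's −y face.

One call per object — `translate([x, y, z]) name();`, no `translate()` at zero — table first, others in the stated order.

table();
translate([559, 183, 723]) stool();
translate([1384, 0, 0]) ladder();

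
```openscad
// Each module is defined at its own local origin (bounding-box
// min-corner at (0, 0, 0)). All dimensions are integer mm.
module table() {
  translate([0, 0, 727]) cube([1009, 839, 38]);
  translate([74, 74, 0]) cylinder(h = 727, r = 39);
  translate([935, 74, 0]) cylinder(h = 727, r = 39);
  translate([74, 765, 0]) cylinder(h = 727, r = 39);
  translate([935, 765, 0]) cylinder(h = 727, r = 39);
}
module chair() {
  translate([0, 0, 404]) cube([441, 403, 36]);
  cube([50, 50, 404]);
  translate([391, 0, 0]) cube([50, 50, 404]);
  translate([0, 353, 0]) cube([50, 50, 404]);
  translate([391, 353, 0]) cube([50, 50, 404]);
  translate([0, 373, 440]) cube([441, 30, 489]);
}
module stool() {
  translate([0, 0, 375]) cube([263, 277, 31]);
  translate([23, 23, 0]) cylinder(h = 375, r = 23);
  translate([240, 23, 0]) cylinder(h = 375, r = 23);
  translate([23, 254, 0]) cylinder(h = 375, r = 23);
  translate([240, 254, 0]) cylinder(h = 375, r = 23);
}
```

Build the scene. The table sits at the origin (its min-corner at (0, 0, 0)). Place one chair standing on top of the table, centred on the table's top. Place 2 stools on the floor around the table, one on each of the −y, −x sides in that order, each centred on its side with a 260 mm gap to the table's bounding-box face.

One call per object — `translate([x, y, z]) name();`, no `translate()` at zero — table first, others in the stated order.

table();
translate([284, 218, 765]) chair();
translate([373, -537, 0]) stool();
translate([-523, 281, 0]) stool();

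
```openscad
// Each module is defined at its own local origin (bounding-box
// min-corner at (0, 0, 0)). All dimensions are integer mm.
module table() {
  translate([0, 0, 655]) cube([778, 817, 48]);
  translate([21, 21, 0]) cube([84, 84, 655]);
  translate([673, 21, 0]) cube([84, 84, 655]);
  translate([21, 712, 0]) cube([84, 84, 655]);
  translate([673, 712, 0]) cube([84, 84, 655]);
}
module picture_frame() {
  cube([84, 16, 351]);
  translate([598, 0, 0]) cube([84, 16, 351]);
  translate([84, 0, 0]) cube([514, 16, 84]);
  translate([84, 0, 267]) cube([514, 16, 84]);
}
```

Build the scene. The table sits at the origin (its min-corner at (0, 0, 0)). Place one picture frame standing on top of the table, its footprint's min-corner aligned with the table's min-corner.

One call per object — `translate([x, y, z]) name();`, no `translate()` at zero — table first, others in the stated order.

table();
translate([0, 0, 703]) picture_frame();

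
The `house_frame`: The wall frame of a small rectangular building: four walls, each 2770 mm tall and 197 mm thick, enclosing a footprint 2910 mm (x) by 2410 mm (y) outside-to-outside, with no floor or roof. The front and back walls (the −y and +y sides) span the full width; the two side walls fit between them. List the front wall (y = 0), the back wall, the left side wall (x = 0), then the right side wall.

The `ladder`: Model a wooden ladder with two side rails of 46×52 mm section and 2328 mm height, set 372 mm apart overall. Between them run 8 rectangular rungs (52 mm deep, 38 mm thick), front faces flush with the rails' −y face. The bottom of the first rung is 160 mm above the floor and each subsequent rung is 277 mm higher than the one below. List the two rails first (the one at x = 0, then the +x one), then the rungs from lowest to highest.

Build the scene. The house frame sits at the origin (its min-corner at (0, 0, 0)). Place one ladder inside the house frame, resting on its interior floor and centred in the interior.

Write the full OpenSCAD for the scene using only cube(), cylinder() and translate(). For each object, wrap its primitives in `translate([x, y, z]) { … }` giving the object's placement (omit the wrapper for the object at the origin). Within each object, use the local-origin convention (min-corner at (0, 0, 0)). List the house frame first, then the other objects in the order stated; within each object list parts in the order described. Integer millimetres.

cube([2910, 197, 2770]);
translate([0, 2213, 0]) cube([2910, 197, 2770]);
translate([0, 197, 0]) cube([197, 2016, 2770]);
translate([2713, 197, 0]) cube([197, 2016, 2770]);
translate([1269, 1179, 0]) {
  cube([46, 52, 2328]);
  translate([326, 0, 0]) cube([46, 52, 2328]);
  translate([46, 0, 160]) cube([280, 52, 38]);
  translate([46, 0, 437]) cube([280, 52, 38]);
  translate([46, 0, 714]) cube([280, 52, 38]);
  translate([46, 0, 991]) cube([280, 52, 38]);
  translate([46, 0, 1268]) cube([280, 52, 38]);
  translate([46, 0, 1545]) cube([280, 52, 38]);
  translate([46, 0, 1822]) cube([280, 52, 38]);
  translate([46, 0, 2099]) cube([280, 52, 38]);
}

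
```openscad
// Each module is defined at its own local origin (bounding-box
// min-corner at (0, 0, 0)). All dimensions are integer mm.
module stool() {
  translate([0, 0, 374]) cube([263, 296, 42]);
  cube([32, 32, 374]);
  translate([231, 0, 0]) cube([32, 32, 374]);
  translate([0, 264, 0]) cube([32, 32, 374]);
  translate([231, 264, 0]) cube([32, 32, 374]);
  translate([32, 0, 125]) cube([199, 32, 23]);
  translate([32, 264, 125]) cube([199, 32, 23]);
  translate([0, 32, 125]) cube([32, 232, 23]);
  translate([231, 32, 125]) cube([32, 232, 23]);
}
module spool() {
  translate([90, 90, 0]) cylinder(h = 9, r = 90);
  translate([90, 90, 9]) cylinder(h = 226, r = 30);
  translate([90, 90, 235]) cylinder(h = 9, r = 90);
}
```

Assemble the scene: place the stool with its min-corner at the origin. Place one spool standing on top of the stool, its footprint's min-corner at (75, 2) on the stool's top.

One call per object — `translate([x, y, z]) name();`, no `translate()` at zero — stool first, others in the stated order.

stool();
translate([75, 2, 416]) spool();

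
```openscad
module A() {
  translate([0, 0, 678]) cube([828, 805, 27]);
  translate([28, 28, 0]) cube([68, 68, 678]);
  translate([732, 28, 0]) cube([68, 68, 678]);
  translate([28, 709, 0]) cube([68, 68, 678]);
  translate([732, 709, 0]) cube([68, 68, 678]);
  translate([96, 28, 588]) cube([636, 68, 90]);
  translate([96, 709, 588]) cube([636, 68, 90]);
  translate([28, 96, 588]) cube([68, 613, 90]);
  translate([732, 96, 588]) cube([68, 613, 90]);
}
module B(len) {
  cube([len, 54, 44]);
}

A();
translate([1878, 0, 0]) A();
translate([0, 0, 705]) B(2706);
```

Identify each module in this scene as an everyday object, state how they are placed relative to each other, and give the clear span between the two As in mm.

A is a table. B is a beam. A beam spans the tops of two tables. The clear span between the two tables is 1050 mm.

Second table starts at x = 1878; first ends at x = 828; clear span = 1878 − 828 = 1050 mm.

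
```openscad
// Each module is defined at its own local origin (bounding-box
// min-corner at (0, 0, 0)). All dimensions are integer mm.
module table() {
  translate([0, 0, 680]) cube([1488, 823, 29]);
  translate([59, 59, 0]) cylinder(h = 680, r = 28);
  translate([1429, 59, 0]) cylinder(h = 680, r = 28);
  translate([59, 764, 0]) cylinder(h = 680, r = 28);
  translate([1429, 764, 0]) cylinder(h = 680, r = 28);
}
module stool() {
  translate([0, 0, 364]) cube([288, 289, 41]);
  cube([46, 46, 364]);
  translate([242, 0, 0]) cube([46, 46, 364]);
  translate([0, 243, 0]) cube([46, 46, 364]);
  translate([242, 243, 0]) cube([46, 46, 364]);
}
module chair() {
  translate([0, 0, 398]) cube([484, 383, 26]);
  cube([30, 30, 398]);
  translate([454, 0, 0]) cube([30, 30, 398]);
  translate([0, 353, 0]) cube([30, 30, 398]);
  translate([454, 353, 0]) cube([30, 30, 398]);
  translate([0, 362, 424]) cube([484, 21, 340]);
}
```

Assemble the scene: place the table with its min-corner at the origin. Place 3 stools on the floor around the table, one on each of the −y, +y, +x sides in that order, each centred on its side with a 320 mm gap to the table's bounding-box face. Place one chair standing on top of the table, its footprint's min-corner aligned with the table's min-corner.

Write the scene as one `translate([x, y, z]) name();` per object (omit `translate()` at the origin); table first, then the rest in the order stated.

table();
translate([600, -609, 0]) stool();
translate([600, 1143, 0]) stool();
translate([1808, 267, 0]) stool();
translate([0, 0, 709]) chair();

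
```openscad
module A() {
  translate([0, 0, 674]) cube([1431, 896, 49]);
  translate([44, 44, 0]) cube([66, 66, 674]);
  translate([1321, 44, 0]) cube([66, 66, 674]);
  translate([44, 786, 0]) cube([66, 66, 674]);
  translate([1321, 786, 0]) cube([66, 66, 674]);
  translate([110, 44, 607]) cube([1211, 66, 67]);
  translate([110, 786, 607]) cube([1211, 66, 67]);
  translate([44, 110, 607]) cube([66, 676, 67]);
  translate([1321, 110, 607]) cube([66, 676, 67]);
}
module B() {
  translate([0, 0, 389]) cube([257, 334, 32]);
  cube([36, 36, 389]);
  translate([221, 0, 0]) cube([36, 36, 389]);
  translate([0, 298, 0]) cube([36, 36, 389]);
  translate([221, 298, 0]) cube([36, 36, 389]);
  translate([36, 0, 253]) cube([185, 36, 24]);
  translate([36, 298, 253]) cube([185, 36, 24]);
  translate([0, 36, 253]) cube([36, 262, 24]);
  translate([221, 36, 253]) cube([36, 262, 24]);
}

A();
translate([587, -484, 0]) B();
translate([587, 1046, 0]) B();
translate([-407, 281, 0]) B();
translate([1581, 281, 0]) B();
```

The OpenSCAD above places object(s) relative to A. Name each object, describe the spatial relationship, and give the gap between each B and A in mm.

Each stool's nearest face is 150 mm from the table's bounding box.

A is a table. B is a stool. Four stools sit around the table at the −y, +y, −x, +x sides. The gap between each stool and the table is 150 mm.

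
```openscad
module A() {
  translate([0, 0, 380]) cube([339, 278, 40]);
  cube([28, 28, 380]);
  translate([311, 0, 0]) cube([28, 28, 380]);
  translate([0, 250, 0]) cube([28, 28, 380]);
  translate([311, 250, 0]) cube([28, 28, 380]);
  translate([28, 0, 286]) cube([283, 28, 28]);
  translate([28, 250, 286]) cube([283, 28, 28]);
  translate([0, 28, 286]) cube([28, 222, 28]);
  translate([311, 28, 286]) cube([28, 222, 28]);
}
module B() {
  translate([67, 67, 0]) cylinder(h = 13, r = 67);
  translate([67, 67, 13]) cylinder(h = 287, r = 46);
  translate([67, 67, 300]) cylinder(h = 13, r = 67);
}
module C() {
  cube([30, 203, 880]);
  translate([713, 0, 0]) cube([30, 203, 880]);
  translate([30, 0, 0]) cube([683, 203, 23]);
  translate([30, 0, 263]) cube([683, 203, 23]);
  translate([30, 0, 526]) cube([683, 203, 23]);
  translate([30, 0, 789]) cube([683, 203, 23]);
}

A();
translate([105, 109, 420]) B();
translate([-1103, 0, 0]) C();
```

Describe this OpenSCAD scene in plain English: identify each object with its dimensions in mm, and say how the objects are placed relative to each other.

A is a four-legged stool. The seat is a 339×278×40 mm slab whose top surface is at z = 420 mm; four square legs, each 28×28 mm in cross-section, run from the floor (z = 0) to the underside of the seat, each flush with a corner of the seat. Four stretchers, 28 mm wide and 28 mm tall, connect adjacent legs with their undersides at z = 286 mm, each running between the inner faces of the legs it joins and aligned with the legs' outer faces on the other axis.

B is a spool: two coaxial disc flanges of radius 67 mm and thickness 13 mm, joined by a core cylinder of radius 46 mm and height 287 mm. The lower flange rests on z = 0 and the three cylinders share a vertical axis.

C is a bookshelf 743 mm wide overall, 203 mm deep and 880 mm tall. The two sides are 30 mm thick vertical panels. 4 horizontal shelves of 23 mm thickness span between the inner faces of the sides; the lowest shelf sits on the floor and shelves are stacked with a clear vertical gap of 240 mm between each pair.

The spool is on top of the stool. The bookshelf is on the floor beside the stool on its −x side.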